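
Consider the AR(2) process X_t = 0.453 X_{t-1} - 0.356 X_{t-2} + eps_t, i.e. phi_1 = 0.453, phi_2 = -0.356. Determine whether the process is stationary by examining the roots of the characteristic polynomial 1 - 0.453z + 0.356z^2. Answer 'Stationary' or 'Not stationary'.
\text{Stationary}

The AR(p) characteristic polynomial is P(z) = 1 - 0.453z + 0.356z^2.
Stationarity requires all roots to lie outside the unit circle, i.e. |z| > 1 for every root.
Set 1 + (-0.453) z + (0.356) z^2 = 0, i.e. a z^2 + b z + c = 0 with a = 0.356, b = -0.453, c = 1.
Discriminant D = b^2 - 4ac = (-0.453)^2 - 4*(0.356)*1 = 0.205209 - (1.424) = -1.218791.
D < 0, so the roots are the complex-conjugate pair z = (-b +/- i sqrt(-D)) / (2a) = 0.6362 +/- 1.5505i.
For a conjugate pair |z|^2 = z * conj(z) = (product of roots) = c/a = 1/(0.356) = 2.808989, so |z| = sqrt(2.808989) = 1.676 for both roots.
Moduli of all roots: 1.6760, 1.6760.
All moduli strictly greater than 1? Yes.
Verdict: Stationary.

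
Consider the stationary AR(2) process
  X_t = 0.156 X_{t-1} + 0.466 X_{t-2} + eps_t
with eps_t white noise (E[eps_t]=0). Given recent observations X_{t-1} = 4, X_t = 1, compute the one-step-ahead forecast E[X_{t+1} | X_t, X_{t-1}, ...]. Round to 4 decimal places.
E[X_{t+1} \mid \mathcal F_t] = 2.0200

For an AR(p) model X_t = c + sum_i phi_i X_{t-i} + eps_t, the
one-step-ahead conditional mean is
  E[X_{t+1} | X_t, ...] = c + sum_i phi_i X_{t+1-i}.
Substitute known values:
  E[X_{t+1} | ...] = (0.156) * (1) + (0.466) * (4)
                   = 2.0200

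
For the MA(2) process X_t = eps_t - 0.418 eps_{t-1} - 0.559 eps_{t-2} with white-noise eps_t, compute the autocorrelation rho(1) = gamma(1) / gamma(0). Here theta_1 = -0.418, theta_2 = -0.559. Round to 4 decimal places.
\rho(1) = -0.1239

For an MA(q) process with theta_0 = 1, the autocovariance is
  gamma(k) = sigma^2 * sum_{i=0..q-k} theta_i * theta_{i+k},
and rho(k) = gamma(k) / gamma(0). Sigma^2 cancels.
  numerator   = (1)*(-0.418) + (-0.418)*(-0.559) = -0.184338.
  denominator = (1)^2 + (-0.418)^2 + (-0.559)^2 = 1.487205.
  rho(1) = -0.184338 / 1.487205 = -0.1239.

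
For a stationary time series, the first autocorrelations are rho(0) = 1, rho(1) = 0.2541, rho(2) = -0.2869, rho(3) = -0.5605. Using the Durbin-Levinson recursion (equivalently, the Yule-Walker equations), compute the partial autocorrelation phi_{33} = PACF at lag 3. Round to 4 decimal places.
\phi_{33} = -0.4540

The PACF at lag k is phi_{kk}, the last component of the solution
to the Yule-Walker system G_k phi = r_k where
  (G_k)_{ij} = rho(|i - j|), (r_k)_i = rho(i), i,j = 1..k.
Equivalently, Durbin-Levinson gives phi_{kk} iteratively:
  phi_{11} = rho(1)
  phi_{kk} = [rho(k) - sum_{j=1..k-1} phi_{k-1,j} rho(k-j)]
            / [1 - sum_{j=1..k-1} phi_{k-1,j} rho(j)],
  phi_{k,j} = phi_{k-1,j} - phi_{kk} phi_{k-1,k-j},  j = 1..k-1.
Step k = 1:
  phi_11 = rho(1) = 0.2541.
Step k = 2:
  phi_22 = [rho(2) - phi_11 rho(1)] / [1 - phi_11 rho(1)] = [-0.2869 - (0.2541)(0.2541)] / [1 - (0.2541)(0.2541)]
         = -0.35146681 / 0.93543319 = -0.375726.
  Update: phi_21 = phi_11 - phi_22 phi_11 = 0.2541 - (-0.375726)(0.2541) = 0.349572.
Step k = 3:
  phi_33 = [rho(3) - phi_21 rho(2) - phi_22 rho(1)] / [1 - phi_21 rho(1) - phi_22 rho(2)]
    numerator   = -0.5605 - (0.349572)(-0.2869) - (-0.375726)(0.2541) = -0.36473574
    denominator = 1 - (0.349572)(0.2541) - (-0.375726)(-0.2869) = 0.80337788
  phi_33 = -0.36473574 / 0.80337788 = -0.454.
Therefore phi_{33} = -0.4540.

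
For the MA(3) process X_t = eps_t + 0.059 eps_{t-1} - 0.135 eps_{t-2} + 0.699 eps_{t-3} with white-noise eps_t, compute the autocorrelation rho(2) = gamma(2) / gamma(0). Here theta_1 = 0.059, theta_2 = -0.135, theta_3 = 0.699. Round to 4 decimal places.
\rho(2) = -0.0621

For an MA(q) process with theta_0 = 1, the autocovariance is
  gamma(k) = sigma^2 * sum_{i=0..q-k} theta_i * theta_{i+k},
and rho(k) = gamma(k) / gamma(0). Sigma^2 cancels.
  numerator   = (1)*(-0.135) + (0.059)*(0.699) = -0.093759.
  denominator = (1)^2 + (0.059)^2 + (-0.135)^2 + (0.699)^2 = 1.510307.
  rho(2) = -0.093759 / 1.510307 = -0.0621.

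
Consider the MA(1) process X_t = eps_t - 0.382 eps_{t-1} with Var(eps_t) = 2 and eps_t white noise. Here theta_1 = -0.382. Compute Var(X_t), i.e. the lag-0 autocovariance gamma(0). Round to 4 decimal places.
\gamma(0) = 2.2918

For an MA(q) process X_t = eps_t + sum_i theta_i eps_{t-i} with
Var(eps_t) = sigma^2, the variance is
  gamma(0) = sigma^2 * (1 + sum_i theta_i^2).
  sum_i theta_i^2 = (-0.382)^2 = 0.145924.
  gamma(0) = 2 * (1 + 0.145924) = 2 * 1.145924 = 2.291848, which rounds to 2.2918.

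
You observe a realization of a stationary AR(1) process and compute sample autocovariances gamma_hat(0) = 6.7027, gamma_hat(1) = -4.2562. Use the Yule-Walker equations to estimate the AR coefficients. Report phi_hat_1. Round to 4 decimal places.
\hat\phi_{1} = -0.6350

The Yule-Walker equations for an AR(p) process read, in matrix form,
  Gamma_p phi = r_p,   with   (Gamma_p)_{ij} = gamma(|i - j|),
                       (r_p)_i = gamma(i),   i,j = 1..p.
Substitute the sample gammas (Toeplitz matrix and right-hand side of size 1):
  Gamma_p = [[6.7027]]
  r_p     = [-4.2562]
With p = 1 this is the single equation gamma(0) phi_1 = gamma(1):
  phi_hat_1 = gamma(1) / gamma(0) = -4.2562 / 6.7027 = -0.6350.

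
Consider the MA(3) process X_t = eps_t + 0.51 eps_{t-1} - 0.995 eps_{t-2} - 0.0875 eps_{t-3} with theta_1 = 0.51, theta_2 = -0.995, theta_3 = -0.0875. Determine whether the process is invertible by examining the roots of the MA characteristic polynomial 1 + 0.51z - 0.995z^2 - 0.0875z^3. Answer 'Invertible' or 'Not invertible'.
\text{Not invertible}

The MA(q) characteristic polynomial is P(z) = 1 + 0.51z - 0.995z^2 - 0.0875z^3.
Invertibility requires all roots to lie outside the unit circle, i.e. |z| > 1 for every root.
Degree 3: look for a simple real root z0 first, then factor out (1 - z/z0) and solve the remaining quadratic.
Testing z0 = -0.8: P(-0.8) = 1 + (0.51)(-0.8) + (-0.995)(-0.8)^2 + (-0.0875)(-0.8)^3
  = 1 + (-0.408) + (-0.6368) + (0.0448) = 0.  So z_0 = -0.8 is a root, |z_0| = 0.8.
Divide out the factor (1 + 1.25 z) = (1 - z/z0) (since 1/z0 = -1.25):
  P(z) = (1 + 1.25 z)(1 + (-0.74) z + (-0.07) z^2)
  [check: z-coef -0.74 - (-1.25) = 0.51; z^2-coef -0.07 - (-1.25)(-0.74) = -0.995; z^3-coef -(-1.25)(-0.07) = -0.0875.]
Remaining roots from the quadratic factor 1 + (-0.74) z + (-0.07) z^2:
  Set 1 + (-0.74) z + (-0.07) z^2 = 0, i.e. a z^2 + b z + c = 0 with a = -0.07, b = -0.74, c = 1.
  Discriminant D = b^2 - 4ac = (-0.74)^2 - 4*(-0.07)*1 = 0.5476 - (-0.28) = 0.8276.
  D >= 0, so the roots are real: z = (-b +/- sqrt(D)) / (2a) = (0.74 +/- 0.909725) / (-0.14).
    z_1 = (0.74 + 0.909725) / (-0.14) = -11.7838,   |z_1| = 11.7838.
    z_2 = (0.74 - 0.909725) / (-0.14) = 1.2123,   |z_2| = 1.2123.
Moduli of all roots: 0.8000, 11.7838, 1.2123.
All moduli strictly greater than 1? No.
Verdict: Not invertible.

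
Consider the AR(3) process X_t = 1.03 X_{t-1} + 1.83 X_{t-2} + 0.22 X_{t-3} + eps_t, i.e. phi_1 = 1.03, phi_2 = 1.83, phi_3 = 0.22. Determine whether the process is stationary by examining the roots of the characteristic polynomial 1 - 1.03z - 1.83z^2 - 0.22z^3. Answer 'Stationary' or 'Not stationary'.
\text{Not stationary}

The AR(p) characteristic polynomial is P(z) = 1 - 1.03z - 1.83z^2 - 0.22z^3.
Stationarity requires all roots to lie outside the unit circle, i.e. |z| > 1 for every root.
Degree 3: look for a simple real root z0 first, then factor out (1 - z/z0) and solve the remaining quadratic.
Testing z0 = 0.5: P(0.5) = 1 + (-1.03)(0.5) + (-1.83)(0.5)^2 + (-0.22)(0.5)^3
  = 1 + (-0.515) + (-0.4575) + (-0.0275) = 0.  So z_0 = 0.5 is a root, |z_0| = 0.5.
Divide out the factor (1 - 2 z) = (1 - z/z0) (since 1/z0 = 2):
  P(z) = (1 - 2 z)(1 + (0.97) z + (0.11) z^2)
  [check: z-coef 0.97 - (2) = -1.03; z^2-coef 0.11 - (2)(0.97) = -1.83; z^3-coef -(2)(0.11) = -0.22.]
Remaining roots from the quadratic factor 1 + (0.97) z + (0.11) z^2:
  Set 1 + (0.97) z + (0.11) z^2 = 0, i.e. a z^2 + b z + c = 0 with a = 0.11, b = 0.97, c = 1.
  Discriminant D = b^2 - 4ac = (0.97)^2 - 4*(0.11)*1 = 0.9409 - (0.44) = 0.5009.
  D >= 0, so the roots are real: z = (-b +/- sqrt(D)) / (2a) = (-0.97 +/- 0.707743) / (0.22).
    z_1 = (-0.97 + 0.707743) / (0.22) = -1.1921,   |z_1| = 1.1921.
    z_2 = (-0.97 - 0.707743) / (0.22) = -7.6261,   |z_2| = 7.6261.
Moduli of all roots: 0.5000, 1.1921, 7.6261.
All moduli strictly greater than 1? No.
Verdict: Not stationary.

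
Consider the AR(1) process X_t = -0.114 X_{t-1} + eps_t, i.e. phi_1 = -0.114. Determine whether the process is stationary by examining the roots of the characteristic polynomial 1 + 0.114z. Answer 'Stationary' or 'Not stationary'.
\text{Stationary}

The AR(p) characteristic polynomial is P(z) = 1 + 0.114z.
Stationarity requires all roots to lie outside the unit circle, i.e. |z| > 1 for every root.
This is linear in z: 1 + (0.114) z = 0  =>  z = -1/(0.114) = -8.77193,  |z| = 8.77193.
Moduli of all roots: 8.7719.
All moduli strictly greater than 1? Yes.
Verdict: Stationary.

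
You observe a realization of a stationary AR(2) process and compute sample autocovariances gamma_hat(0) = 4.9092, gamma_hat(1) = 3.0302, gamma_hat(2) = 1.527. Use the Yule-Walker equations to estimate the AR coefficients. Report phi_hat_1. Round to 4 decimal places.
\hat\phi_{1} = 0.6870

The Yule-Walker equations for an AR(p) process read, in matrix form,
  Gamma_p phi = r_p,   with   (Gamma_p)_{ij} = gamma(|i - j|),
                       (r_p)_i = gamma(i),   i,j = 1..p.
Substitute the sample gammas (Toeplitz matrix and right-hand side of size 2):
  Gamma_p = [[4.9092, 3.0302], [3.0302, 4.9092]]
  r_p     = [3.0302, 1.527]
Written out:
  4.9092 phi_1 + 3.0302 phi_2 = 3.0302
  3.0302 phi_1 + 4.9092 phi_2 = 1.527
Solve by Cramer's rule:
  det = gamma(0)^2 - gamma(1)^2 = (4.9092)^2 - (3.0302)^2 = 24.10024464 - 9.18211204 = 14.9181326
  phi_hat_1 = [gamma(1) gamma(0) - gamma(1) gamma(2)] / det = [(3.0302)(4.9092) - (3.0302)(1.527)] / 14.9181326 = 10.24874244 / 14.9181326 = 0.687
  phi_hat_2 = [gamma(0) gamma(2) - gamma(1)^2] / det = [(4.9092)(1.527) - (3.0302)^2] / 14.9181326 = -1.68576364 / 14.9181326 = -0.113
So phi_hat = [0.6870, -0.1130].
Therefore phi_hat_1 = 0.6870.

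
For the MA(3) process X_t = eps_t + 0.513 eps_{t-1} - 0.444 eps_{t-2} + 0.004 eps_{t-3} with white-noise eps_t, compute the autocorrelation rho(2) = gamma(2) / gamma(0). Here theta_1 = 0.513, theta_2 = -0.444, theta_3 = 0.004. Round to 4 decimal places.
\rho(2) = -0.3026

For an MA(q) process with theta_0 = 1, the autocovariance is
  gamma(k) = sigma^2 * sum_{i=0..q-k} theta_i * theta_{i+k},
and rho(k) = gamma(k) / gamma(0). Sigma^2 cancels.
  numerator   = (1)*(-0.444) + (0.513)*(0.004) = -0.441948.
  denominator = (1)^2 + (0.513)^2 + (-0.444)^2 + (0.004)^2 = 1.460321.
  rho(2) = -0.441948 / 1.460321 = -0.3026.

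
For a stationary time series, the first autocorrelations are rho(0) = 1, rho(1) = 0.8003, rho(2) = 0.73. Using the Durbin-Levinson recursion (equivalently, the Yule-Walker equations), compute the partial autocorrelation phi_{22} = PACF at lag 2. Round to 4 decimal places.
\phi_{22} = 0.2490

The PACF at lag k is phi_{kk}, the last component of the solution
to the Yule-Walker system G_k phi = r_k where
  (G_k)_{ij} = rho(|i - j|), (r_k)_i = rho(i), i,j = 1..k.
Equivalently, Durbin-Levinson gives phi_{kk} iteratively:
  phi_{11} = rho(1)
  phi_{kk} = [rho(k) - sum_{j=1..k-1} phi_{k-1,j} rho(k-j)]
            / [1 - sum_{j=1..k-1} phi_{k-1,j} rho(j)],
  phi_{k,j} = phi_{k-1,j} - phi_{kk} phi_{k-1,k-j},  j = 1..k-1.
Step k = 1:
  phi_11 = rho(1) = 0.8003.
Step k = 2:
  phi_22 = [rho(2) - phi_11 rho(1)] / [1 - phi_11 rho(1)] = [0.73 - (0.8003)(0.8003)] / [1 - (0.8003)(0.8003)]
         = 0.08951991 / 0.35951991 = 0.249.
Therefore phi_{22} = 0.2490.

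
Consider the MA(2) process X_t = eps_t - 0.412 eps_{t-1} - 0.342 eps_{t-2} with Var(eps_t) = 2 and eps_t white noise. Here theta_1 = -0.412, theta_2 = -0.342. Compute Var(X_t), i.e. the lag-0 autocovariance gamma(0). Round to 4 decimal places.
\gamma(0) = 2.5734

For an MA(q) process X_t = eps_t + sum_i theta_i eps_{t-i} with
Var(eps_t) = sigma^2, the variance is
  gamma(0) = sigma^2 * (1 + sum_i theta_i^2).
  sum_i theta_i^2 = (-0.412)^2 + (-0.342)^2 = 0.169744 + 0.116964 = 0.286708.
  gamma(0) = 2 * (1 + 0.286708) = 2 * 1.286708 = 2.573416, which rounds to 2.5734.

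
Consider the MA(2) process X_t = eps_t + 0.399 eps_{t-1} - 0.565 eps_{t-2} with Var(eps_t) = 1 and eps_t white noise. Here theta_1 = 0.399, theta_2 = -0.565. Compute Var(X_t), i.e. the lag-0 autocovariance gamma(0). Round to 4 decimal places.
\gamma(0) = 1.4784

For an MA(q) process X_t = eps_t + sum_i theta_i eps_{t-i} with
Var(eps_t) = sigma^2, the variance is
  gamma(0) = sigma^2 * (1 + sum_i theta_i^2).
  sum_i theta_i^2 = (0.399)^2 + (-0.565)^2 = 0.159201 + 0.319225 = 0.478426.
  gamma(0) = 1 * (1 + 0.478426) = 1 * 1.478426 = 1.478426, which rounds to 1.4784.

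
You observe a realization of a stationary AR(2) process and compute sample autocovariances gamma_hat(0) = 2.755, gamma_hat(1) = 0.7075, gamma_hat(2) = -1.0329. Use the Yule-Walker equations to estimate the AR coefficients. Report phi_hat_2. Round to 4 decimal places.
\hat\phi_{2} = -0.4720

The Yule-Walker equations for an AR(p) process read, in matrix form,
  Gamma_p phi = r_p,   with   (Gamma_p)_{ij} = gamma(|i - j|),
                       (r_p)_i = gamma(i),   i,j = 1..p.
Substitute the sample gammas (Toeplitz matrix and right-hand side of size 2):
  Gamma_p = [[2.755, 0.7075], [0.7075, 2.755]]
  r_p     = [0.7075, -1.0329]
Written out:
  2.755 phi_1 + 0.7075 phi_2 = 0.7075
  0.7075 phi_1 + 2.755 phi_2 = -1.0329
Solve by Cramer's rule:
  det = gamma(0)^2 - gamma(1)^2 = (2.755)^2 - (0.7075)^2 = 7.590025 - 0.50055625 = 7.08946875
  phi_hat_1 = [gamma(1) gamma(0) - gamma(1) gamma(2)] / det = [(0.7075)(2.755) - (0.7075)(-1.0329)] / 7.08946875 = 2.67993925 / 7.08946875 = 0.378
  phi_hat_2 = [gamma(0) gamma(2) - gamma(1)^2] / det = [(2.755)(-1.0329) - (0.7075)^2] / 7.08946875 = -3.34619575 / 7.08946875 = -0.472
So phi_hat = [0.3780, -0.4720].
Therefore phi_hat_2 = -0.4720.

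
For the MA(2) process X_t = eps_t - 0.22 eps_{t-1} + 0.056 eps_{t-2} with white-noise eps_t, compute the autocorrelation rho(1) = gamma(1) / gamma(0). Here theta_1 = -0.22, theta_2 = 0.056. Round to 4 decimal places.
\rho(1) = -0.2209

For an MA(q) process with theta_0 = 1, the autocovariance is
  gamma(k) = sigma^2 * sum_{i=0..q-k} theta_i * theta_{i+k},
and rho(k) = gamma(k) / gamma(0). Sigma^2 cancels.
  numerator   = (1)*(-0.22) + (-0.22)*(0.056) = -0.23232.
  denominator = (1)^2 + (-0.22)^2 + (0.056)^2 = 1.051536.
  rho(1) = -0.23232 / 1.051536 = -0.2209.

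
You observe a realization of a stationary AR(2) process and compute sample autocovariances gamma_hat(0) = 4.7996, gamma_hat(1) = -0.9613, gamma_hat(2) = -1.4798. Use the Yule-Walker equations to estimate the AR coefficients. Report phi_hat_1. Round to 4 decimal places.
\hat\phi_{1} = -0.2730

The Yule-Walker equations for an AR(p) process read, in matrix form,
  Gamma_p phi = r_p,   with   (Gamma_p)_{ij} = gamma(|i - j|),
                       (r_p)_i = gamma(i),   i,j = 1..p.
Substitute the sample gammas (Toeplitz matrix and right-hand side of size 2):
  Gamma_p = [[4.7996, -0.9613], [-0.9613, 4.7996]]
  r_p     = [-0.9613, -1.4798]
Written out:
  4.7996 phi_1 - 0.9613 phi_2 = -0.9613
  -0.9613 phi_1 + 4.7996 phi_2 = -1.4798
Solve by Cramer's rule:
  det = gamma(0)^2 - gamma(1)^2 = (4.7996)^2 - (-0.9613)^2 = 23.03616016 - 0.92409769 = 22.11206247
  phi_hat_1 = [gamma(1) gamma(0) - gamma(1) gamma(2)] / det = [(-0.9613)(4.7996) - (-0.9613)(-1.4798)] / 22.11206247 = -6.03638722 / 22.11206247 = -0.273
  phi_hat_2 = [gamma(0) gamma(2) - gamma(1)^2] / det = [(4.7996)(-1.4798) - (-0.9613)^2] / 22.11206247 = -8.02654577 / 22.11206247 = -0.363
So phi_hat = [-0.2730, -0.3630].
Therefore phi_hat_1 = -0.2730.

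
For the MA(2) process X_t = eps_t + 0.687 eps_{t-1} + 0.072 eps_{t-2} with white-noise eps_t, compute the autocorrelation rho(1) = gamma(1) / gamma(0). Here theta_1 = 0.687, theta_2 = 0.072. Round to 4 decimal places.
\rho(1) = 0.4986

For an MA(q) process with theta_0 = 1, the autocovariance is
  gamma(k) = sigma^2 * sum_{i=0..q-k} theta_i * theta_{i+k},
and rho(k) = gamma(k) / gamma(0). Sigma^2 cancels.
  numerator   = (1)*(0.687) + (0.687)*(0.072) = 0.736464.
  denominator = (1)^2 + (0.687)^2 + (0.072)^2 = 1.477153.
  rho(1) = 0.736464 / 1.477153 = 0.4986.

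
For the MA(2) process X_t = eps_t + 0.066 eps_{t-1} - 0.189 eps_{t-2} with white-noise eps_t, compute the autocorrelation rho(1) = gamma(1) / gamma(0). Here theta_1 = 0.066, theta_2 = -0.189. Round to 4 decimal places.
\rho(1) = 0.0515

For an MA(q) process with theta_0 = 1, the autocovariance is
  gamma(k) = sigma^2 * sum_{i=0..q-k} theta_i * theta_{i+k},
and rho(k) = gamma(k) / gamma(0). Sigma^2 cancels.
  numerator   = (1)*(0.066) + (0.066)*(-0.189) = 0.053526.
  denominator = (1)^2 + (0.066)^2 + (-0.189)^2 = 1.040077.
  rho(1) = 0.053526 / 1.040077 = 0.0515.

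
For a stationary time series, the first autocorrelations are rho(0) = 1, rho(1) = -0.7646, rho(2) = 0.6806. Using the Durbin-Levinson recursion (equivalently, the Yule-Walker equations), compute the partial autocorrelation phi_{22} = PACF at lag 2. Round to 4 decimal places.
\phi_{22} = 0.2311

The PACF at lag k is phi_{kk}, the last component of the solution
to the Yule-Walker system G_k phi = r_k where
  (G_k)_{ij} = rho(|i - j|), (r_k)_i = rho(i), i,j = 1..k.
Equivalently, Durbin-Levinson gives phi_{kk} iteratively:
  phi_{11} = rho(1)
  phi_{kk} = [rho(k) - sum_{j=1..k-1} phi_{k-1,j} rho(k-j)]
            / [1 - sum_{j=1..k-1} phi_{k-1,j} rho(j)],
  phi_{k,j} = phi_{k-1,j} - phi_{kk} phi_{k-1,k-j},  j = 1..k-1.
Step k = 1:
  phi_11 = rho(1) = -0.7646.
Step k = 2:
  phi_22 = [rho(2) - phi_11 rho(1)] / [1 - phi_11 rho(1)] = [0.6806 - (-0.7646)(-0.7646)] / [1 - (-0.7646)(-0.7646)]
         = 0.09598684 / 0.41538684 = 0.2311.
Therefore phi_{22} = 0.2311.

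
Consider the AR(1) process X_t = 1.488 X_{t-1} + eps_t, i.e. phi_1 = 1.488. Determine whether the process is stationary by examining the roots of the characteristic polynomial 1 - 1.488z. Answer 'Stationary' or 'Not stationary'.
\text{Not stationary}

The AR(p) characteristic polynomial is P(z) = 1 - 1.488z.
Stationarity requires all roots to lie outside the unit circle, i.e. |z| > 1 for every root.
This is linear in z: 1 + (-1.488) z = 0  =>  z = -1/(-1.488) = 0.672043,  |z| = 0.672043.
Moduli of all roots: 0.6720.
All moduli strictly greater than 1? No.
Verdict: Not stationary.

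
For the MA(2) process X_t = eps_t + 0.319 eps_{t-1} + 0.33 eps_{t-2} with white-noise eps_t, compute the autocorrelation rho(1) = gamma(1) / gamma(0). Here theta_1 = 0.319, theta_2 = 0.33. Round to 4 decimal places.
\rho(1) = 0.3504

For an MA(q) process with theta_0 = 1, the autocovariance is
  gamma(k) = sigma^2 * sum_{i=0..q-k} theta_i * theta_{i+k},
and rho(k) = gamma(k) / gamma(0). Sigma^2 cancels.
  numerator   = (1)*(0.319) + (0.319)*(0.33) = 0.42427.
  denominator = (1)^2 + (0.319)^2 + (0.33)^2 = 1.210661.
  rho(1) = 0.42427 / 1.210661 = 0.3504.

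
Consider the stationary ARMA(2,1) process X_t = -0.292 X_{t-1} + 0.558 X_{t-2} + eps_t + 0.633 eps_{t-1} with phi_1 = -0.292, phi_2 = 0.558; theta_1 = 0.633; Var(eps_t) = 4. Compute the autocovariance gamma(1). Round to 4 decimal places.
\gamma(1) = 1.8860

Multiply the model equation by X_{t-k} and take expectations. With theta_0 = psi_0 = 1 and psi_j the MA(infinity) weights, this gives
  gamma(k) - sum_i phi_i gamma(k-i) = c_k,
  c_k = sigma^2 * sum_{j=k..q} theta_j psi_{j-k}   (c_k = 0 for k > q),
using gamma(-m) = gamma(m).
psi-weights needed (psi_j = theta_j + sum_i phi_i psi_{j-i}):
  psi_1 = theta_1 + phi_1 = 0.633 + (-0.292) = 0.341
Right-hand sides:
  c_0 = sigma^2 (1 + theta_1 psi_1) = 4 * (1 + (0.633)(0.341)) = 4 * 1.215853 = 4.863412
  c_1 = sigma^2 theta_1 = 4 * (0.633) = 2.532
  c_2 = 0
Equations for k = 0, 1, 2 (AR order 2, c_2 = 0):
  (E0) gamma(0) = phi_1 gamma(1) + phi_2 gamma(2) + c_0
  (E1) gamma(1) = phi_1 gamma(0) + phi_2 gamma(1) + c_1
  (E2) gamma(2) = phi_1 gamma(1) + phi_2 gamma(0)
From (E1): gamma(1) = A gamma(0) + B with
  A = phi_1 / (1 - phi_2) = -0.292 / 0.442 = -0.660633,   B = c_1 / (1 - phi_2) = 2.532 / 0.442 = 5.728507.
Insert (E2) into (E0): gamma(0) (1 - phi_2^2) = phi_1 (1 + phi_2) gamma(1) + c_0.
  phi_1 (1 + phi_2) = (-0.292)(1.558) = -0.454936,   1 - phi_2^2 = 0.688636.
Replace gamma(1) by A gamma(0) + B and collect gamma(0):
  gamma(0) [0.688636 - (-0.454936)(-0.660633)] = (-0.454936)(5.728507) + 4.863412
  gamma(0) * 0.38809 = 2.257308
  gamma(0) = 2.257308 / 0.38809 = 5.816454.
  gamma(1) = A gamma(0) + B = (-0.660633)(5.816454) + (5.728507) = 1.885962.
Therefore gamma(1) = 1.8860 (to 4 decimal places).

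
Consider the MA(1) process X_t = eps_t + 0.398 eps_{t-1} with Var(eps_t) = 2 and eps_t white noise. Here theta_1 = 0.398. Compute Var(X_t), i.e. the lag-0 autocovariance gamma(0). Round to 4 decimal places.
\gamma(0) = 2.3168

For an MA(q) process X_t = eps_t + sum_i theta_i eps_{t-i} with
Var(eps_t) = sigma^2, the variance is
  gamma(0) = sigma^2 * (1 + sum_i theta_i^2).
  sum_i theta_i^2 = (0.398)^2 = 0.158404.
  gamma(0) = 2 * (1 + 0.158404) = 2 * 1.158404 = 2.316808, which rounds to 2.3168.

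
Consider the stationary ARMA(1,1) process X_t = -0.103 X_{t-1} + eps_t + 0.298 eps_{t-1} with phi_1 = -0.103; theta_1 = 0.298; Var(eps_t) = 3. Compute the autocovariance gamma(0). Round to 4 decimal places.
\gamma(0) = 3.1153

Multiply the model equation by X_{t-k} and take expectations. With theta_0 = psi_0 = 1 and psi_j the MA(infinity) weights, this gives
  gamma(k) - sum_i phi_i gamma(k-i) = c_k,
  c_k = sigma^2 * sum_{j=k..q} theta_j psi_{j-k}   (c_k = 0 for k > q),
using gamma(-m) = gamma(m).
psi-weights needed (psi_j = theta_j + sum_i phi_i psi_{j-i}):
  psi_1 = theta_1 + phi_1 = 0.298 + (-0.103) = 0.195
Right-hand sides:
  c_0 = sigma^2 (1 + theta_1 psi_1) = 3 * (1 + (0.298)(0.195)) = 3 * 1.05811 = 3.17433
  c_1 = sigma^2 theta_1 = 3 * (0.298) = 0.894
  c_2 = 0
Equations for k = 0 and k = 1 (AR order 1):
  gamma(0) = phi_1 gamma(1) + c_0
  gamma(1) = phi_1 gamma(0) + c_1
Substituting the second into the first: gamma(0) (1 - phi_1^2) = c_0 + phi_1 c_1, so
  gamma(0) = (c_0 + phi_1 c_1) / (1 - phi_1^2) = (3.17433 + (-0.103)(0.894)) / (1 - (-0.103)^2) = 3.082248 / 0.989391 = 3.115298.
Therefore gamma(0) = 3.1153 (to 4 decimal places).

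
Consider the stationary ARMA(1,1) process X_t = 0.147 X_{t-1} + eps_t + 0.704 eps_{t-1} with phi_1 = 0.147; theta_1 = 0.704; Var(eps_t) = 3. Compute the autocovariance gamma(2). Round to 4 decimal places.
\gamma(2) = 0.4233

Multiply the model equation by X_{t-k} and take expectations. With theta_0 = psi_0 = 1 and psi_j the MA(infinity) weights, this gives
  gamma(k) - sum_i phi_i gamma(k-i) = c_k,
  c_k = sigma^2 * sum_{j=k..q} theta_j psi_{j-k}   (c_k = 0 for k > q),
using gamma(-m) = gamma(m).
psi-weights needed (psi_j = theta_j + sum_i phi_i psi_{j-i}):
  psi_1 = theta_1 + phi_1 = 0.704 + (0.147) = 0.851
Right-hand sides:
  c_0 = sigma^2 (1 + theta_1 psi_1) = 3 * (1 + (0.704)(0.851)) = 3 * 1.599104 = 4.797312
  c_1 = sigma^2 theta_1 = 3 * (0.704) = 2.112
  c_2 = 0
Equations for k = 0 and k = 1 (AR order 1):
  gamma(0) = phi_1 gamma(1) + c_0
  gamma(1) = phi_1 gamma(0) + c_1
Substituting the second into the first: gamma(0) (1 - phi_1^2) = c_0 + phi_1 c_1, so
  gamma(0) = (c_0 + phi_1 c_1) / (1 - phi_1^2) = (4.797312 + (0.147)(2.112)) / (1 - (0.147)^2) = 5.107776 / 0.978391 = 5.220588.
  gamma(1) = phi_1 gamma(0) + c_1 = (0.147)(5.220588) + (2.112) = 2.879426.
For k = 2 (> q): gamma(2) = phi_1 gamma(1) = (0.147)(2.879426) = 0.423276.
Therefore gamma(2) = 0.4233 (to 4 decimal places).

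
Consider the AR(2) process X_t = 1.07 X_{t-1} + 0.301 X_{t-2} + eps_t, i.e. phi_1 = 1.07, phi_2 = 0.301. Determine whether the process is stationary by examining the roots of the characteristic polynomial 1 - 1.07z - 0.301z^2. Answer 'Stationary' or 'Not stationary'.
\text{Not stationary}

The AR(p) characteristic polynomial is P(z) = 1 - 1.07z - 0.301z^2.
Stationarity requires all roots to lie outside the unit circle, i.e. |z| > 1 for every root.
Set 1 + (-1.07) z + (-0.301) z^2 = 0, i.e. a z^2 + b z + c = 0 with a = -0.301, b = -1.07, c = 1.
Discriminant D = b^2 - 4ac = (-1.07)^2 - 4*(-0.301)*1 = 1.1449 - (-1.204) = 2.3489.
D >= 0, so the roots are real: z = (-b +/- sqrt(D)) / (2a) = (1.07 +/- 1.532612) / (-0.602).
  z_1 = (1.07 + 1.532612) / (-0.602) = -4.3233,   |z_1| = 4.3233.
  z_2 = (1.07 - 1.532612) / (-0.602) = 0.7685,   |z_2| = 0.7685.
Moduli of all roots: 4.3233, 0.7685.
All moduli strictly greater than 1? No.
Verdict: Not stationary.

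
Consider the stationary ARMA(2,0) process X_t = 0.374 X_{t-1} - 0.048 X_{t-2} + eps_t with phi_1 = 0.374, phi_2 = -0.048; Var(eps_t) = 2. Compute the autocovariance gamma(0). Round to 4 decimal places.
\gamma(0) = 2.2972

Multiply the model equation by X_{t-k} and take expectations. With theta_0 = psi_0 = 1 and psi_j the MA(infinity) weights, this gives
  gamma(k) - sum_i phi_i gamma(k-i) = c_k,
  c_k = sigma^2 * sum_{j=k..q} theta_j psi_{j-k}   (c_k = 0 for k > q),
using gamma(-m) = gamma(m).
Pure AR (q = 0): c_0 = sigma^2 = 2, c_k = 0 for k >= 1.
Equations for k = 0, 1, 2 (AR order 2, c_2 = 0):
  (E0) gamma(0) = phi_1 gamma(1) + phi_2 gamma(2) + c_0
  (E1) gamma(1) = phi_1 gamma(0) + phi_2 gamma(1) + c_1
  (E2) gamma(2) = phi_1 gamma(1) + phi_2 gamma(0)
From (E1): gamma(1) = A gamma(0) + B with
  A = phi_1 / (1 - phi_2) = 0.374 / 1.048 = 0.35687,   B = c_1 / (1 - phi_2) = 0 / 1.048 = 0.
Insert (E2) into (E0): gamma(0) (1 - phi_2^2) = phi_1 (1 + phi_2) gamma(1) + c_0.
  phi_1 (1 + phi_2) = (0.374)(0.952) = 0.356048,   1 - phi_2^2 = 0.997696.
Replace gamma(1) by A gamma(0) + B and collect gamma(0):
  gamma(0) [0.997696 - (0.356048)(0.35687)] = c_0 = 2
  gamma(0) * 0.870633 = 2
  gamma(0) = 2 / 0.870633 = 2.297179.
Therefore gamma(0) = 2.2972 (to 4 decimal places).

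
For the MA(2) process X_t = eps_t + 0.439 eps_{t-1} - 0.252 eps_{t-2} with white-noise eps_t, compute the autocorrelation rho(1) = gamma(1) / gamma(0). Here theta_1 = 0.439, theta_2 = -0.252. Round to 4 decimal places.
\rho(1) = 0.2614

For an MA(q) process with theta_0 = 1, the autocovariance is
  gamma(k) = sigma^2 * sum_{i=0..q-k} theta_i * theta_{i+k},
and rho(k) = gamma(k) / gamma(0). Sigma^2 cancels.
  numerator   = (1)*(0.439) + (0.439)*(-0.252) = 0.328372.
  denominator = (1)^2 + (0.439)^2 + (-0.252)^2 = 1.256225.
  rho(1) = 0.328372 / 1.256225 = 0.2614.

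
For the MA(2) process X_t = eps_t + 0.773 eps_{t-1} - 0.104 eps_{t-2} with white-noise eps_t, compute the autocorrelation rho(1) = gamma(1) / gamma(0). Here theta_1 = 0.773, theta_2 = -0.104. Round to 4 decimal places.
\rho(1) = 0.4306

For an MA(q) process with theta_0 = 1, the autocovariance is
  gamma(k) = sigma^2 * sum_{i=0..q-k} theta_i * theta_{i+k},
and rho(k) = gamma(k) / gamma(0). Sigma^2 cancels.
  numerator   = (1)*(0.773) + (0.773)*(-0.104) = 0.692608.
  denominator = (1)^2 + (0.773)^2 + (-0.104)^2 = 1.608345.
  rho(1) = 0.692608 / 1.608345 = 0.4306.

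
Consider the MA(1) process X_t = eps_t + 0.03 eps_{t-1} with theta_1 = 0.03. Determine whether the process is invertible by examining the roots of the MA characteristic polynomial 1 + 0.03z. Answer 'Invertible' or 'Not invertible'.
\text{Invertible}

The MA(q) characteristic polynomial is P(z) = 1 + 0.03z.
Invertibility requires all roots to lie outside the unit circle, i.e. |z| > 1 for every root.
This is linear in z: 1 + (0.03) z = 0  =>  z = -1/(0.03) = -33.333333,  |z| = 33.333333.
Moduli of all roots: 33.3333.
All moduli strictly greater than 1? Yes.
Verdict: Invertible.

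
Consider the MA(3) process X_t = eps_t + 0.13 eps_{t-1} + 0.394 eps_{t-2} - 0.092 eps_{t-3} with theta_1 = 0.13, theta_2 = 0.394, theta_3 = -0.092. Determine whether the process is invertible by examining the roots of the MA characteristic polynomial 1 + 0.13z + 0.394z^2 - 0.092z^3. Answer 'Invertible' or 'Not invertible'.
\text{Invertible}

The MA(q) characteristic polynomial is P(z) = 1 + 0.13z + 0.394z^2 - 0.092z^3.
Invertibility requires all roots to lie outside the unit circle, i.e. |z| > 1 for every root.
Degree 3: look for a simple real root z0 first, then factor out (1 - z/z0) and solve the remaining quadratic.
Testing z0 = 5: P(5) = 1 + (0.13)(5) + (0.394)(5)^2 + (-0.092)(5)^3
  = 1 + (0.65) + (9.85) + (-11.5) = 0.  So z_0 = 5 is a root, |z_0| = 5.
Divide out the factor (1 - 0.2 z) = (1 - z/z0) (since 1/z0 = 0.2):
  P(z) = (1 - 0.2 z)(1 + (0.33) z + (0.46) z^2)
  [check: z-coef 0.33 - (0.2) = 0.13; z^2-coef 0.46 - (0.2)(0.33) = 0.394; z^3-coef -(0.2)(0.46) = -0.092.]
Remaining roots from the quadratic factor 1 + (0.33) z + (0.46) z^2:
  Set 1 + (0.33) z + (0.46) z^2 = 0, i.e. a z^2 + b z + c = 0 with a = 0.46, b = 0.33, c = 1.
  Discriminant D = b^2 - 4ac = (0.33)^2 - 4*(0.46)*1 = 0.1089 - (1.84) = -1.7311.
  D < 0, so the roots are the complex-conjugate pair z = (-b +/- i sqrt(-D)) / (2a) = -0.3587 +/- 1.4301i.
  For a conjugate pair |z|^2 = z * conj(z) = (product of roots) = c/a = 1/(0.46) = 2.173913, so |z| = sqrt(2.173913) = 1.4744 for both roots.
Moduli of all roots: 5.0000, 1.4744, 1.4744.
All moduli strictly greater than 1? Yes.
Verdict: Invertible.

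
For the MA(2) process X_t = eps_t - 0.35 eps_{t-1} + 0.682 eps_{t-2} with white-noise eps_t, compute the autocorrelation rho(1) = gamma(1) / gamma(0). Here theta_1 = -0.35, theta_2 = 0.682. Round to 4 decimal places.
\rho(1) = -0.3708

For an MA(q) process with theta_0 = 1, the autocovariance is
  gamma(k) = sigma^2 * sum_{i=0..q-k} theta_i * theta_{i+k},
and rho(k) = gamma(k) / gamma(0). Sigma^2 cancels.
  numerator   = (1)*(-0.35) + (-0.35)*(0.682) = -0.5887.
  denominator = (1)^2 + (-0.35)^2 + (0.682)^2 = 1.587624.
  rho(1) = -0.5887 / 1.587624 = -0.3708.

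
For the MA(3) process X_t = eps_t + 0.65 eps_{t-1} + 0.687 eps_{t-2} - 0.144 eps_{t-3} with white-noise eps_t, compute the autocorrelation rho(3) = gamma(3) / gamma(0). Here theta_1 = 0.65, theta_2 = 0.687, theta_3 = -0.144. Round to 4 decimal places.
\rho(3) = -0.0752

For an MA(q) process with theta_0 = 1, the autocovariance is
  gamma(k) = sigma^2 * sum_{i=0..q-k} theta_i * theta_{i+k},
and rho(k) = gamma(k) / gamma(0). Sigma^2 cancels.
  numerator   = (1)*(-0.144) = -0.144.
  denominator = (1)^2 + (0.65)^2 + (0.687)^2 + (-0.144)^2 = 1.915205.
  rho(3) = -0.144 / 1.915205 = -0.0752.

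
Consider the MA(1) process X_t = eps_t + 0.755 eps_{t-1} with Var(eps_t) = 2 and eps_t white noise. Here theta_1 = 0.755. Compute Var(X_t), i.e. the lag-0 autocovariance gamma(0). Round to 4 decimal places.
\gamma(0) = 3.1401

For an MA(q) process X_t = eps_t + sum_i theta_i eps_{t-i} with
Var(eps_t) = sigma^2, the variance is
  gamma(0) = sigma^2 * (1 + sum_i theta_i^2).
  sum_i theta_i^2 = (0.755)^2 = 0.570025.
  gamma(0) = 2 * (1 + 0.570025) = 2 * 1.570025 = 3.14005, which rounds to 3.1401.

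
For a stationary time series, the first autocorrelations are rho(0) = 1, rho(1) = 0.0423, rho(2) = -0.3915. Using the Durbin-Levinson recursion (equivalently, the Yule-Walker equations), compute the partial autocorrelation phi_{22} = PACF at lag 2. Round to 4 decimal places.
\phi_{22} = -0.3940

The PACF at lag k is phi_{kk}, the last component of the solution
to the Yule-Walker system G_k phi = r_k where
  (G_k)_{ij} = rho(|i - j|), (r_k)_i = rho(i), i,j = 1..k.
Equivalently, Durbin-Levinson gives phi_{kk} iteratively:
  phi_{11} = rho(1)
  phi_{kk} = [rho(k) - sum_{j=1..k-1} phi_{k-1,j} rho(k-j)]
            / [1 - sum_{j=1..k-1} phi_{k-1,j} rho(j)],
  phi_{k,j} = phi_{k-1,j} - phi_{kk} phi_{k-1,k-j},  j = 1..k-1.
Step k = 1:
  phi_11 = rho(1) = 0.0423.
Step k = 2:
  phi_22 = [rho(2) - phi_11 rho(1)] / [1 - phi_11 rho(1)] = [-0.3915 - (0.0423)(0.0423)] / [1 - (0.0423)(0.0423)]
         = -0.39328929 / 0.99821071 = -0.394.
Therefore phi_{22} = -0.3940.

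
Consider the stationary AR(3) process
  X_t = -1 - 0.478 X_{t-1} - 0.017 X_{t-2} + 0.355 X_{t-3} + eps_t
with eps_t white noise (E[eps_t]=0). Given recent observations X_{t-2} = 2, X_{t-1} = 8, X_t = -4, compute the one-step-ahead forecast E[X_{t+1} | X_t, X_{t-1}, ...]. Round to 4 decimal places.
E[X_{t+1} \mid \mathcal F_t] = 1.4860

For an AR(p) model X_t = c + sum_i phi_i X_{t-i} + eps_t, the
one-step-ahead conditional mean is
  E[X_{t+1} | X_t, ...] = c + sum_i phi_i X_{t+1-i}.
Substitute known values:
  E[X_{t+1} | ...] = -1 + (-0.478) * (-4) + (-0.017) * (8) + (0.355) * (2)
                   = 1.4860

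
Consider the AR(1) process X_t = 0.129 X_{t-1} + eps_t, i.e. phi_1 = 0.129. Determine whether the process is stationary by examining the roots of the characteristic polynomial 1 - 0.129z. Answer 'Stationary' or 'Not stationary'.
\text{Stationary}

The AR(p) characteristic polynomial is P(z) = 1 - 0.129z.
Stationarity requires all roots to lie outside the unit circle, i.e. |z| > 1 for every root.
This is linear in z: 1 + (-0.129) z = 0  =>  z = -1/(-0.129) = 7.751938,  |z| = 7.751938.
Moduli of all roots: 7.7519.
All moduli strictly greater than 1? Yes.
Verdict: Stationary.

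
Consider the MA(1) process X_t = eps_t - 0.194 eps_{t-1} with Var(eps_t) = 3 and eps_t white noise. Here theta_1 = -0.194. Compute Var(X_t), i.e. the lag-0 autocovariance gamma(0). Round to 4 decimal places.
\gamma(0) = 3.1129

For an MA(q) process X_t = eps_t + sum_i theta_i eps_{t-i} with
Var(eps_t) = sigma^2, the variance is
  gamma(0) = sigma^2 * (1 + sum_i theta_i^2).
  sum_i theta_i^2 = (-0.194)^2 = 0.037636.
  gamma(0) = 3 * (1 + 0.037636) = 3 * 1.037636 = 3.112908, which rounds to 3.1129.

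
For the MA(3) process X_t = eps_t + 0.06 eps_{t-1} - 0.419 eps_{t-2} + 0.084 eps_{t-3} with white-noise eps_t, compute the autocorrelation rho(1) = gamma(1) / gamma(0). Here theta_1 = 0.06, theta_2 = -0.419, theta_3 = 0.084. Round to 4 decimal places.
\rho(1) = -0.0003

For an MA(q) process with theta_0 = 1, the autocovariance is
  gamma(k) = sigma^2 * sum_{i=0..q-k} theta_i * theta_{i+k},
and rho(k) = gamma(k) / gamma(0). Sigma^2 cancels.
  numerator   = (1)*(0.06) + (0.06)*(-0.419) + (-0.419)*(0.084) = -0.000336.
  denominator = (1)^2 + (0.06)^2 + (-0.419)^2 + (0.084)^2 = 1.186217.
  rho(1) = -0.000336 / 1.186217 = -0.0003.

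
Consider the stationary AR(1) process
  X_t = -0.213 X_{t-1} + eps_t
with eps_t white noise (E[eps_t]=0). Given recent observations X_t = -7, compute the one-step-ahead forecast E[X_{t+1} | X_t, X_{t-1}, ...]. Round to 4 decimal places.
E[X_{t+1} \mid \mathcal F_t] = 1.4910

For an AR(p) model X_t = c + sum_i phi_i X_{t-i} + eps_t, the
one-step-ahead conditional mean is
  E[X_{t+1} | X_t, ...] = c + sum_i phi_i X_{t+1-i}.
Substitute known values:
  E[X_{t+1} | ...] = (-0.213) * (-7)
                   = 1.4910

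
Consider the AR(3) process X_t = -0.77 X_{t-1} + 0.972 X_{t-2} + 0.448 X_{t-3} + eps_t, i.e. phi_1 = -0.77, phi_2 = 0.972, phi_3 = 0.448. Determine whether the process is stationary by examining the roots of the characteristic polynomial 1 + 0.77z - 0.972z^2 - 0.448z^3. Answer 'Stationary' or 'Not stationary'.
\text{Not stationary}

The AR(p) characteristic polynomial is P(z) = 1 + 0.77z - 0.972z^2 - 0.448z^3.
Stationarity requires all roots to lie outside the unit circle, i.e. |z| > 1 for every root.
Degree 3: look for a simple real root z0 first, then factor out (1 - z/z0) and solve the remaining quadratic.
Testing z0 = -2.5: P(-2.5) = 1 + (0.77)(-2.5) + (-0.972)(-2.5)^2 + (-0.448)(-2.5)^3
  = 1 + (-1.925) + (-6.075) + (7) = 0.  So z_0 = -2.5 is a root, |z_0| = 2.5.
Divide out the factor (1 + 0.4 z) = (1 - z/z0) (since 1/z0 = -0.4):
  P(z) = (1 + 0.4 z)(1 + (0.37) z + (-1.12) z^2)
  [check: z-coef 0.37 - (-0.4) = 0.77; z^2-coef -1.12 - (-0.4)(0.37) = -0.972; z^3-coef -(-0.4)(-1.12) = -0.448.]
Remaining roots from the quadratic factor 1 + (0.37) z + (-1.12) z^2:
  Set 1 + (0.37) z + (-1.12) z^2 = 0, i.e. a z^2 + b z + c = 0 with a = -1.12, b = 0.37, c = 1.
  Discriminant D = b^2 - 4ac = (0.37)^2 - 4*(-1.12)*1 = 0.1369 - (-4.48) = 4.6169.
  D >= 0, so the roots are real: z = (-b +/- sqrt(D)) / (2a) = (-0.37 +/- 2.148697) / (-2.24).
    z_1 = (-0.37 + 2.148697) / (-2.24) = -0.7941,   |z_1| = 0.7941.
    z_2 = (-0.37 - 2.148697) / (-2.24) = 1.1244,   |z_2| = 1.1244.
Moduli of all roots: 2.5000, 0.7941, 1.1244.
All moduli strictly greater than 1? No.
Verdict: Not stationary.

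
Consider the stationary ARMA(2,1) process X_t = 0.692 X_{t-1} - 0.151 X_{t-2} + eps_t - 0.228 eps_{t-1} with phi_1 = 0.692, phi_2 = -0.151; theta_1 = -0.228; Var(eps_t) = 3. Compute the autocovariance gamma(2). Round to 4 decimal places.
\gamma(2) = 0.5799

Multiply the model equation by X_{t-k} and take expectations. With theta_0 = psi_0 = 1 and psi_j the MA(infinity) weights, this gives
  gamma(k) - sum_i phi_i gamma(k-i) = c_k,
  c_k = sigma^2 * sum_{j=k..q} theta_j psi_{j-k}   (c_k = 0 for k > q),
using gamma(-m) = gamma(m).
psi-weights needed (psi_j = theta_j + sum_i phi_i psi_{j-i}):
  psi_1 = theta_1 + phi_1 = -0.228 + (0.692) = 0.464
Right-hand sides:
  c_0 = sigma^2 (1 + theta_1 psi_1) = 3 * (1 + (-0.228)(0.464)) = 3 * 0.894208 = 2.682624
  c_1 = sigma^2 theta_1 = 3 * (-0.228) = -0.684
  c_2 = 0
Equations for k = 0, 1, 2 (AR order 2, c_2 = 0):
  (E0) gamma(0) = phi_1 gamma(1) + phi_2 gamma(2) + c_0
  (E1) gamma(1) = phi_1 gamma(0) + phi_2 gamma(1) + c_1
  (E2) gamma(2) = phi_1 gamma(1) + phi_2 gamma(0)
From (E1): gamma(1) = A gamma(0) + B with
  A = phi_1 / (1 - phi_2) = 0.692 / 1.151 = 0.601216,   B = c_1 / (1 - phi_2) = -0.684 / 1.151 = -0.594266.
Insert (E2) into (E0): gamma(0) (1 - phi_2^2) = phi_1 (1 + phi_2) gamma(1) + c_0.
  phi_1 (1 + phi_2) = (0.692)(0.849) = 0.587508,   1 - phi_2^2 = 0.977199.
Replace gamma(1) by A gamma(0) + B and collect gamma(0):
  gamma(0) [0.977199 - (0.587508)(0.601216)] = (0.587508)(-0.594266) + 2.682624
  gamma(0) * 0.62398 = 2.333488
  gamma(0) = 2.333488 / 0.62398 = 3.739686.
  gamma(1) = A gamma(0) + B = (0.601216)(3.739686) + (-0.594266) = 1.654095.
  gamma(2) = phi_1 gamma(1) + phi_2 gamma(0) = (0.692)(1.654095) + (-0.151)(3.739686) = 0.579941.
Therefore gamma(2) = 0.5799 (to 4 decimal places).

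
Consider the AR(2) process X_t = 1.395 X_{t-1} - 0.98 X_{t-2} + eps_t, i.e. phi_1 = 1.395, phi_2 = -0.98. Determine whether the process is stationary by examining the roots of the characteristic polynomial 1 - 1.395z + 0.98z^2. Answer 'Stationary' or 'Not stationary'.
\text{Stationary}

The AR(p) characteristic polynomial is P(z) = 1 - 1.395z + 0.98z^2.
Stationarity requires all roots to lie outside the unit circle, i.e. |z| > 1 for every root.
Set 1 + (-1.395) z + (0.98) z^2 = 0, i.e. a z^2 + b z + c = 0 with a = 0.98, b = -1.395, c = 1.
Discriminant D = b^2 - 4ac = (-1.395)^2 - 4*(0.98)*1 = 1.946025 - (3.92) = -1.973975.
D < 0, so the roots are the complex-conjugate pair z = (-b +/- i sqrt(-D)) / (2a) = 0.7117 +/- 0.7168i.
For a conjugate pair |z|^2 = z * conj(z) = (product of roots) = c/a = 1/(0.98) = 1.020408, so |z| = sqrt(1.020408) = 1.0102 for both roots.
Moduli of all roots: 1.0102, 1.0102.
All moduli strictly greater than 1? Yes.
Verdict: Stationary.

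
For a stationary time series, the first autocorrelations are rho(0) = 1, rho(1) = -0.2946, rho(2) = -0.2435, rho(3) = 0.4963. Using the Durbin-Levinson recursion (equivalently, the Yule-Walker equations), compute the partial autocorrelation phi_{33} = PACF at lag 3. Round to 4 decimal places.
\phi_{33} = 0.3680

The PACF at lag k is phi_{kk}, the last component of the solution
to the Yule-Walker system G_k phi = r_k where
  (G_k)_{ij} = rho(|i - j|), (r_k)_i = rho(i), i,j = 1..k.
Equivalently, Durbin-Levinson gives phi_{kk} iteratively:
  phi_{11} = rho(1)
  phi_{kk} = [rho(k) - sum_{j=1..k-1} phi_{k-1,j} rho(k-j)]
            / [1 - sum_{j=1..k-1} phi_{k-1,j} rho(j)],
  phi_{k,j} = phi_{k-1,j} - phi_{kk} phi_{k-1,k-j},  j = 1..k-1.
Step k = 1:
  phi_11 = rho(1) = -0.2946.
Step k = 2:
  phi_22 = [rho(2) - phi_11 rho(1)] / [1 - phi_11 rho(1)] = [-0.2435 - (-0.2946)(-0.2946)] / [1 - (-0.2946)(-0.2946)]
         = -0.33028916 / 0.91321084 = -0.361679.
  Update: phi_21 = phi_11 - phi_22 phi_11 = -0.2946 - (-0.361679)(-0.2946) = -0.401151.
Step k = 3:
  phi_33 = [rho(3) - phi_21 rho(2) - phi_22 rho(1)] / [1 - phi_21 rho(1) - phi_22 rho(2)]
    numerator   = 0.4963 - (-0.401151)(-0.2435) - (-0.361679)(-0.2946) = 0.2920692
    denominator = 1 - (-0.401151)(-0.2946) - (-0.361679)(-0.2435) = 0.7937522
  phi_33 = 0.2920692 / 0.7937522 = 0.368.
Therefore phi_{33} = 0.3680.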